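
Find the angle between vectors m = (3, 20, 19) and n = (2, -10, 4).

m·n = 3·2 + 20·(-10) + 19·4 = 6 - 200 + 76 = -118
|m| = √(3² + 20² + 19²) = √770 ≈ 27.75
|n| = √(2² + (-10)² + 4²) = √120 ≈ 10.95
cos θ = (m·n)/(|m||n|) = -118/(27.75·10.95) ≈ -0.3882
θ = arccos(-0.3882) ≈ 112.8°

112.8°


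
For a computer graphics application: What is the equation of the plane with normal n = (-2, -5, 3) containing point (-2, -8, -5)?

The plane through P with normal n = (a, b, c) satisfies n·(r - P) = 0,
i.e. ax + by + cz = a·x₀ + b·y₀ + c·z₀.
d = (-2)·(-2) + (-5)·(-8) + 3·(-5)
  = 4 + 40 - 15
  = 29
Equation: -2x - 5y + 3z = 29

-2x - 5y + 3z = 29


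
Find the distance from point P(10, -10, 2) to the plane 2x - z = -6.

distance = |a·x₀ + b·y₀ + c·z₀ - d| / √(a² + b² + c²)
  = |2·10 + 0·(-10) + (-1)·2 - (-6)| / √(2² + 0² + (-1)²)
  = |20 + 0 - 2 + 6| / √(4 + 0 + 1)
  = |24| / √5
  = 24 / 2.236
  ≈ 10.73

10.73


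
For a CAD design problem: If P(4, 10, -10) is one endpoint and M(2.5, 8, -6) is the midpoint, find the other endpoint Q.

Q = 2M - P
  = (2·2.5 - 4, 2·8 - 10, 2·(-6) - (-10))
  = (5 - 4, 16 - 10, -12 + 10)
  = (1, 6, -2)

(1, 6, -2)


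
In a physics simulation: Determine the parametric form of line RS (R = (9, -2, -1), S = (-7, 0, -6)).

Direction vector d = S - R = (-7 - 9, 0 + 2, -6 + 1) = (-16, 2, -5)
Parametric form r = R + t·d:
x = 9 - 16t, y = -2 + 2t, z = -1 - 5t

x = 9 - 16t, y = -2 + 2t, z = -1 - 5t


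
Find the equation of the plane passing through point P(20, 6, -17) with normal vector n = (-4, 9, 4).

The plane through P with normal n = (a, b, c) satisfies n·(r - P) = 0,
i.e. ax + by + cz = a·x₀ + b·y₀ + c·z₀.
d = (-4)·20 + 9·6 + 4·(-17)
  = -80 + 54 - 68
  = -94
Equation: -4x + 9y + 4z = -94

-4x + 9y + 4z = -94


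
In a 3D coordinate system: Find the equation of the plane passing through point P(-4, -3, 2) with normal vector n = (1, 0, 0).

The plane through P with normal n = (a, b, c) satisfies n·(r - P) = 0,
i.e. ax + by + cz = a·x₀ + b·y₀ + c·z₀.
d = 1·(-4) + 0·(-3) + 0·2
  = -4 + 0 + 0
  = -4
Equation: x = -4

x = -4


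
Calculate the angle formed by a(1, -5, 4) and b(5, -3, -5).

a·b = 1·5 + (-5)·(-3) + 4·(-5) = 5 + 15 - 20 = 0
|a| = √(1² + (-5)² + 4²) = √42 ≈ 6.481
|b| = √(5² + (-3)² + (-5)²) = √59 ≈ 7.681
cos θ = (a·b)/(|a||b|) = 0/(6.481·7.681) ≈ 0
θ = arccos(0) ≈ 90°

90°


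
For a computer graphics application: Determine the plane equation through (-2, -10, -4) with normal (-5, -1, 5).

The plane through P with normal n = (a, b, c) satisfies n·(r - P) = 0,
i.e. ax + by + cz = a·x₀ + b·y₀ + c·z₀.
d = (-5)·(-2) + (-1)·(-10) + 5·(-4)
  = 10 + 10 - 20
  = 0
Equation: -5x - y + 5z = 0

-5x - y + 5z = 0


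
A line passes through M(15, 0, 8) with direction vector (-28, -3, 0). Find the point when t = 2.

P(t) = M + t·d
  = (15 + (-28)·2, 0 + (-3)·2, 8 + 0·2)
  = (15 - 56, 0 - 6, 8 + 0)
  = (-41, -6, 8)

(-41, -6, 8)


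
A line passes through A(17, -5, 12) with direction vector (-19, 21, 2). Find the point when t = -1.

P(t) = A + t·d
  = (17 + (-19)·(-1), -5 + 21·(-1), 12 + 2·(-1))
  = (17 + 19, -5 - 21, 12 - 2)
  = (36, -26, 10)

(36, -26, 10)


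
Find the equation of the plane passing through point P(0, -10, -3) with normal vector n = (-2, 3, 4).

The plane through P with normal n = (a, b, c) satisfies n·(r - P) = 0,
i.e. ax + by + cz = a·x₀ + b·y₀ + c·z₀.
d = (-2)·0 + 3·(-10) + 4·(-3)
  = 0 - 30 - 12
  = -42
Equation: -2x + 3y + 4z = -42

-2x + 3y + 4z = -42


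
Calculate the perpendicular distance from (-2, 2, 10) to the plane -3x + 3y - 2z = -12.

distance = |a·x₀ + b·y₀ + c·z₀ - d| / √(a² + b² + c²)
  = |(-3)·(-2) + 3·2 + (-2)·10 - (-12)| / √((-3)² + 3² + (-2)²)
  = |6 + 6 - 20 + 12| / √(9 + 9 + 4)
  = |4| / √22
  = 4 / 4.69
  ≈ 0.8528

0.8528


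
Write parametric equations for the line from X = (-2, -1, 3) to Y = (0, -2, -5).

Direction vector d = Y - X = (0 + 2, -2 + 1, -5 - 3) = (2, -1, -8)
Parametric form r = X + t·d:
x = -2 + 2t, y = -1 - t, z = 3 - 8t

x = -2 + 2t, y = -1 - t, z = 3 - 8t


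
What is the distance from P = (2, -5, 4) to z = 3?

distance = |a·x₀ + b·y₀ + c·z₀ - d| / √(a² + b² + c²)
  = |0·2 + 0·(-5) + 1·4 - 3| / √(0² + 0² + 1²)
  = |0 + 0 + 4 - 3| / √(0 + 0 + 1)
  = |1| / √1
  = 1 / 1
  ≈ 1

1


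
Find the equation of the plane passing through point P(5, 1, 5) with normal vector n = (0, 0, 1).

The plane through P with normal n = (a, b, c) satisfies n·(r - P) = 0,
i.e. ax + by + cz = a·x₀ + b·y₀ + c·z₀.
d = 0·5 + 0·1 + 1·5
  = 0 + 0 + 5
  = 5
Equation: z = 5

z = 5


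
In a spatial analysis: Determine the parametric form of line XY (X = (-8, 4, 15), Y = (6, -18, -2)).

Direction vector d = Y - X = (6 + 8, -18 - 4, -2 - 15) = (14, -22, -17)
Parametric form r = X + t·d:
x = -8 + 14t, y = 4 - 22t, z = 15 - 17t

x = -8 + 14t, y = 4 - 22t, z = 15 - 17t


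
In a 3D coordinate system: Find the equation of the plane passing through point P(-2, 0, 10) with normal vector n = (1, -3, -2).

The plane through P with normal n = (a, b, c) satisfies n·(r - P) = 0,
i.e. ax + by + cz = a·x₀ + b·y₀ + c·z₀.
d = 1·(-2) + (-3)·0 + (-2)·10
  = -2 + 0 - 20
  = -22
Equation: x - 3y - 2z = -22

x - 3y - 2z = -22


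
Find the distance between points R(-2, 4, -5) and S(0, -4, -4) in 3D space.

d = √[(x₂-x₁)² + (y₂-y₁)² + (z₂-z₁)²]
  = √[2² + (-8)² + 1²]
  = √[4 + 64 + 1]
  = √69
  ≈ 8.307

8.307


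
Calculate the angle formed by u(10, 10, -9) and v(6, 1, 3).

u·v = 10·6 + 10·1 + (-9)·3 = 60 + 10 - 27 = 43
|u| = √(10² + 10² + (-9)²) = √281 ≈ 16.76
|v| = √(6² + 1² + 3²) = √46 ≈ 6.782
cos θ = (u·v)/(|u||v|) = 43/(16.76·6.782) ≈ 0.3782
θ = arccos(0.3782) ≈ 67.78°

67.78°


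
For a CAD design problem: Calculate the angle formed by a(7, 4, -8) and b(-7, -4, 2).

a·b = 7·(-7) + 4·(-4) + (-8)·2 = -49 - 16 - 16 = -81
|a| = √(7² + 4² + (-8)²) = √129 ≈ 11.36
|b| = √((-7)² + (-4)² + 2²) = √69 ≈ 8.307
cos θ = (a·b)/(|a||b|) = -81/(11.36·8.307) ≈ -0.8586
θ = arccos(-0.8586) ≈ 149.2°

149.2°


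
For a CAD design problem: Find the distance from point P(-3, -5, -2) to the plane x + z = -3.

distance = |a·x₀ + b·y₀ + c·z₀ - d| / √(a² + b² + c²)
  = |1·(-3) + 0·(-5) + 1·(-2) - (-3)| / √(1² + 0² + 1²)
  = |-3 + 0 - 2 + 3| / √(1 + 0 + 1)
  = |-2| / √2
  = 2 / 1.414
  ≈ 1.414

1.414


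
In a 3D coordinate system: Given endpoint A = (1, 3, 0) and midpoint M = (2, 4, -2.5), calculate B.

B = 2M - A
  = (2·2 - 1, 2·4 - 3, 2·(-2.5) - 0)
  = (4 - 1, 8 - 3, -5 + 0)
  = (3, 5, -5)

(3, 5, -5)


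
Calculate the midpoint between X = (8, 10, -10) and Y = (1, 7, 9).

M = ((x₁+x₂)/2, (y₁+y₂)/2, (z₁+z₂)/2)
  = ((8 + 1)/2, (10 + 7)/2, (-10 + 9)/2)
  = (9/2, 17/2, -1/2)
  = (4.5, 8.5, -0.5)

(4.5, 8.5, -0.5)


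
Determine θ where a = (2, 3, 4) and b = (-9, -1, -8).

a·b = 2·(-9) + 3·(-1) + 4·(-8) = -18 - 3 - 32 = -53
|a| = √(2² + 3² + 4²) = √29 ≈ 5.385
|b| = √((-9)² + (-1)² + (-8)²) = √146 ≈ 12.08
cos θ = (a·b)/(|a||b|) = -53/(5.385·12.08) ≈ -0.8145
θ = arccos(-0.8145) ≈ 144.5°

144.5°


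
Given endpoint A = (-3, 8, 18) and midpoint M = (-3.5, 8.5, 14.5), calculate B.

B = 2M - A
  = (2·(-3.5) - (-3), 2·8.5 - 8, 2·14.5 - 18)
  = (-7 + 3, 17 - 8, 29 - 18)
  = (-4, 9, 11)

(-4, 9, 11)


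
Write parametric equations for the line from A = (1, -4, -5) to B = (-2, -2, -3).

Direction vector d = B - A = (-2 - 1, -2 + 4, -3 + 5) = (-3, 2, 2)
Parametric form r = A + t·d:
x = 1 - 3t, y = -4 + 2t, z = -5 + 2t

x = 1 - 3t, y = -4 + 2t, z = -5 + 2t


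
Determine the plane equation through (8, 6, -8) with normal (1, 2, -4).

The plane through P with normal n = (a, b, c) satisfies n·(r - P) = 0,
i.e. ax + by + cz = a·x₀ + b·y₀ + c·z₀.
d = 1·8 + 2·6 + (-4)·(-8)
  = 8 + 12 + 32
  = 52
Equation: x + 2y - 4z = 52

x + 2y - 4z = 52


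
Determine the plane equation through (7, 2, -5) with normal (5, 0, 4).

The plane through P with normal n = (a, b, c) satisfies n·(r - P) = 0,
i.e. ax + by + cz = a·x₀ + b·y₀ + c·z₀.
d = 5·7 + 0·2 + 4·(-5)
  = 35 + 0 - 20
  = 15
Equation: 5x + 4z = 15

5x + 4z = 15


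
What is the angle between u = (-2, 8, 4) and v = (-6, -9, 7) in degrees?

u·v = (-2)·(-6) + 8·(-9) + 4·7 = 12 - 72 + 28 = -32
|u| = √((-2)² + 8² + 4²) = √84 ≈ 9.165
|v| = √((-6)² + (-9)² + 7²) = √166 ≈ 12.88
cos θ = (u·v)/(|u||v|) = -32/(9.165·12.88) ≈ -0.271
θ = arccos(-0.271) ≈ 105.7°

105.7°


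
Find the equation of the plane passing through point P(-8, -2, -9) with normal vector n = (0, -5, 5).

The plane through P with normal n = (a, b, c) satisfies n·(r - P) = 0,
i.e. ax + by + cz = a·x₀ + b·y₀ + c·z₀.
d = 0·(-8) + (-5)·(-2) + 5·(-9)
  = 0 + 10 - 45
  = -35
Equation: -5y + 5z = -35

-5y + 5z = -35


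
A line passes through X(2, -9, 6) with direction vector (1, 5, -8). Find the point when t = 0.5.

P(t) = X + t·d
  = (2 + 1·0.5, -9 + 5·0.5, 6 + (-8)·0.5)
  = (2 + 0.5, -9 + 2.5, 6 - 4)
  = (2.5, -6.5, 2)

(2.5, -6.5, 2)


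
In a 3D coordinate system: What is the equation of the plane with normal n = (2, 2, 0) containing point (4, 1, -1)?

The plane through P with normal n = (a, b, c) satisfies n·(r - P) = 0,
i.e. ax + by + cz = a·x₀ + b·y₀ + c·z₀.
d = 2·4 + 2·1 + 0·(-1)
  = 8 + 2 + 0
  = 10
Equation: 2x + 2y = 10

2x + 2y = 10


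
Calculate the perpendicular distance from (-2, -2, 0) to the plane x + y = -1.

distance = |a·x₀ + b·y₀ + c·z₀ - d| / √(a² + b² + c²)
  = |1·(-2) + 1·(-2) + 0·0 - (-1)| / √(1² + 1² + 0²)
  = |-2 - 2 + 0 + 1| / √(1 + 1 + 0)
  = |-3| / √2
  = 3 / 1.414
  ≈ 2.121

2.121


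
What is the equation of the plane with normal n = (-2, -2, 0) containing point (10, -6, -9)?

The plane through P with normal n = (a, b, c) satisfies n·(r - P) = 0,
i.e. ax + by + cz = a·x₀ + b·y₀ + c·z₀.
d = (-2)·10 + (-2)·(-6) + 0·(-9)
  = -20 + 12 + 0
  = -8
Equation: -2x - 2y = -8

-2x - 2y = -8


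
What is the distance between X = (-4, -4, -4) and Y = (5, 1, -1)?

d = √[(x₂-x₁)² + (y₂-y₁)² + (z₂-z₁)²]
  = √[9² + 5² + 3²]
  = √[81 + 25 + 9]
  = √115
  ≈ 10.72

10.72


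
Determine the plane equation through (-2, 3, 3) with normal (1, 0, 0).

The plane through P with normal n = (a, b, c) satisfies n·(r - P) = 0,
i.e. ax + by + cz = a·x₀ + b·y₀ + c·z₀.
d = 1·(-2) + 0·3 + 0·3
  = -2 + 0 + 0
  = -2
Equation: x = -2

x = -2


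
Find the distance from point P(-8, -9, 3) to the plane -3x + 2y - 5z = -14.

distance = |a·x₀ + b·y₀ + c·z₀ - d| / √(a² + b² + c²)
  = |(-3)·(-8) + 2·(-9) + (-5)·3 - (-14)| / √((-3)² + 2² + (-5)²)
  = |24 - 18 - 15 + 14| / √(9 + 4 + 25)
  = |5| / √38
  = 5 / 6.164
  ≈ 0.8111

0.8111


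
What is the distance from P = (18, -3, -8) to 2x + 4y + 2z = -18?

distance = |a·x₀ + b·y₀ + c·z₀ - d| / √(a² + b² + c²)
  = |2·18 + 4·(-3) + 2·(-8) - (-18)| / √(2² + 4² + 2²)
  = |36 - 12 - 16 + 18| / √(4 + 16 + 4)
  = |26| / √24
  = 26 / 4.899
  ≈ 5.307

5.307


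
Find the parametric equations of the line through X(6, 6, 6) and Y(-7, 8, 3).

Direction vector d = Y - X = (-7 - 6, 8 - 6, 3 - 6) = (-13, 2, -3)
Parametric form r = X + t·d:
x = 6 - 13t, y = 6 + 2t, z = 6 - 3t

x = 6 - 13t, y = 6 + 2t, z = 6 - 3t


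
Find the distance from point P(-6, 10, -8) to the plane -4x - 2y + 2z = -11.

distance = |a·x₀ + b·y₀ + c·z₀ - d| / √(a² + b² + c²)
  = |(-4)·(-6) + (-2)·10 + 2·(-8) - (-11)| / √((-4)² + (-2)² + 2²)
  = |24 - 20 - 16 + 11| / √(16 + 4 + 4)
  = |-1| / √24
  = 1 / 4.899
  ≈ 0.2041

0.2041


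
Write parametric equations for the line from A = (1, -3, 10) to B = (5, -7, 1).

Direction vector d = B - A = (5 - 1, -7 + 3, 1 - 10) = (4, -4, -9)
Parametric form r = A + t·d:
x = 1 + 4t, y = -3 - 4t, z = 10 - 9t

x = 1 + 4t, y = -3 - 4t, z = 10 - 9t


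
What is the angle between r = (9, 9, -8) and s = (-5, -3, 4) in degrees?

r·s = 9·(-5) + 9·(-3) + (-8)·4 = -45 - 27 - 32 = -104
|r| = √(9² + 9² + (-8)²) = √226 ≈ 15.03
|s| = √((-5)² + (-3)² + 4²) = √50 ≈ 7.071
cos θ = (r·s)/(|r||s|) = -104/(15.03·7.071) ≈ -0.9783
θ = arccos(-0.9783) ≈ 168.1°

168.1°


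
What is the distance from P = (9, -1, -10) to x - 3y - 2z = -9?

distance = |a·x₀ + b·y₀ + c·z₀ - d| / √(a² + b² + c²)
  = |1·9 + (-3)·(-1) + (-2)·(-10) - (-9)| / √(1² + (-3)² + (-2)²)
  = |9 + 3 + 20 + 9| / √(1 + 9 + 4)
  = |41| / √14
  = 41 / 3.742
  ≈ 10.96

10.96


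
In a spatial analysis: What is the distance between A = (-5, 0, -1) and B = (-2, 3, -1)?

d = √[(x₂-x₁)² + (y₂-y₁)² + (z₂-z₁)²]
  = √[3² + 3² + 0²]
  = √[9 + 9 + 0]
  = √18
  ≈ 4.243

4.243


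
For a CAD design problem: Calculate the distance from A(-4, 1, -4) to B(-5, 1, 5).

d = √[(x₂-x₁)² + (y₂-y₁)² + (z₂-z₁)²]
  = √[(-1)² + 0² + 9²]
  = √[1 + 0 + 81]
  = √82
  ≈ 9.055

9.055


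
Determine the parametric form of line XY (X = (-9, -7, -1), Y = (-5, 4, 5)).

Direction vector d = Y - X = (-5 + 9, 4 + 7, 5 + 1) = (4, 11, 6)
Parametric form r = X + t·d:
x = -9 + 4t, y = -7 + 11t, z = -1 + 6t

x = -9 + 4t, y = -7 + 11t, z = -1 + 6t


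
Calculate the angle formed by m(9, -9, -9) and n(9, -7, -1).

m·n = 9·9 + (-9)·(-7) + (-9)·(-1) = 81 + 63 + 9 = 153
|m| = √(9² + (-9)² + (-9)²) = √243 ≈ 15.59
|n| = √(9² + (-7)² + (-1)²) = √131 ≈ 11.45
cos θ = (m·n)/(|m||n|) = 153/(15.59·11.45) ≈ 0.8575
θ = arccos(0.8575) ≈ 30.96°

30.96°


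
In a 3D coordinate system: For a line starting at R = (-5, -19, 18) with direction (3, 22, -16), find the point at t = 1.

P(t) = R + t·d
  = (-5 + 3·1, -19 + 22·1, 18 + (-16)·1)
  = (-5 + 3, -19 + 22, 18 - 16)
  = (-2, 3, 2)

(-2, 3, 2)


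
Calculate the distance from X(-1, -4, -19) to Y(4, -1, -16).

d = √[(x₂-x₁)² + (y₂-y₁)² + (z₂-z₁)²]
  = √[5² + 3² + 3²]
  = √[25 + 9 + 9]
  = √43
  ≈ 6.557

6.557


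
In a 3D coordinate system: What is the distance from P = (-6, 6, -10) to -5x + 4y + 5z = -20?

distance = |a·x₀ + b·y₀ + c·z₀ - d| / √(a² + b² + c²)
  = |(-5)·(-6) + 4·6 + 5·(-10) - (-20)| / √((-5)² + 4² + 5²)
  = |30 + 24 - 50 + 20| / √(25 + 16 + 25)
  = |24| / √66
  = 24 / 8.124
  ≈ 2.954

2.954


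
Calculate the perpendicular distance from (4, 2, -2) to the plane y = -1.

distance = |a·x₀ + b·y₀ + c·z₀ - d| / √(a² + b² + c²)
  = |0·4 + 1·2 + 0·(-2) - (-1)| / √(0² + 1² + 0²)
  = |0 + 2 + 0 + 1| / √(0 + 1 + 0)
  = |3| / √1
  = 3 / 1
  ≈ 3

3


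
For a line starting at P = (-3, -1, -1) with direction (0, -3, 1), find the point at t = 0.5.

P(t) = P + t·d
  = (-3 + 0·0.5, -1 + (-3)·0.5, -1 + 1·0.5)
  = (-3 + 0, -1 - 1.5, -1 + 0.5)
  = (-3, -2.5, -0.5)

(-3, -2.5, -0.5)


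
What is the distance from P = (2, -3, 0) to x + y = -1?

distance = |a·x₀ + b·y₀ + c·z₀ - d| / √(a² + b² + c²)
  = |1·2 + 1·(-3) + 0·0 - (-1)| / √(1² + 1² + 0²)
  = |2 - 3 + 0 + 1| / √(1 + 1 + 0)
  = |0| / √2
  = 0 / 1.414
  ≈ 0

0


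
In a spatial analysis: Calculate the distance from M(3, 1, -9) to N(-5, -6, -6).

d = √[(x₂-x₁)² + (y₂-y₁)² + (z₂-z₁)²]
  = √[(-8)² + (-7)² + 3²]
  = √[64 + 49 + 9]
  = √122
  ≈ 11.05

11.05


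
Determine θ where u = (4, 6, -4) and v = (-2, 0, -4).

u·v = 4·(-2) + 6·0 + (-4)·(-4) = -8 + 0 + 16 = 8
|u| = √(4² + 6² + (-4)²) = √68 ≈ 8.246
|v| = √((-2)² + 0² + (-4)²) = √20 ≈ 4.472
cos θ = (u·v)/(|u||v|) = 8/(8.246·4.472) ≈ 0.2169
θ = arccos(0.2169) ≈ 77.47°

77.47°


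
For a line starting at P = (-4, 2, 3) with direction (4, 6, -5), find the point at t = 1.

P(t) = P + t·d
  = (-4 + 4·1, 2 + 6·1, 3 + (-5)·1)
  = (-4 + 4, 2 + 6, 3 - 5)
  = (0, 8, -2)

(0, 8, -2)


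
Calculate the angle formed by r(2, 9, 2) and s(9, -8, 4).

r·s = 2·9 + 9·(-8) + 2·4 = 18 - 72 + 8 = -46
|r| = √(2² + 9² + 2²) = √89 ≈ 9.434
|s| = √(9² + (-8)² + 4²) = √161 ≈ 12.69
cos θ = (r·s)/(|r||s|) = -46/(9.434·12.69) ≈ -0.3843
θ = arccos(-0.3843) ≈ 112.6°

112.6°


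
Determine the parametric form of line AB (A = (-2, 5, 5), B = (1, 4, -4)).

Direction vector d = B - A = (1 + 2, 4 - 5, -4 - 5) = (3, -1, -9)
Parametric form r = A + t·d:
x = -2 + 3t, y = 5 - t, z = 5 - 9t

x = -2 + 3t, y = 5 - t, z = 5 - 9t


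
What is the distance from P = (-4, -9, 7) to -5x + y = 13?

distance = |a·x₀ + b·y₀ + c·z₀ - d| / √(a² + b² + c²)
  = |(-5)·(-4) + 1·(-9) + 0·7 - 13| / √((-5)² + 1² + 0²)
  = |20 - 9 + 0 - 13| / √(25 + 1 + 0)
  = |-2| / √26
  = 2 / 5.099
  ≈ 0.3922

0.3922


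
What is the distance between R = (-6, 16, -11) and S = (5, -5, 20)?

d = √[(x₂-x₁)² + (y₂-y₁)² + (z₂-z₁)²]
  = √[11² + (-21)² + 31²]
  = √[121 + 441 + 961]
  = √1523
  ≈ 39.03

39.03


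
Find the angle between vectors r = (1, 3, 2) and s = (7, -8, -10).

r·s = 1·7 + 3·(-8) + 2·(-10) = 7 - 24 - 20 = -37
|r| = √(1² + 3² + 2²) = √14 ≈ 3.742
|s| = √(7² + (-8)² + (-10)²) = √213 ≈ 14.59
cos θ = (r·s)/(|r||s|) = -37/(3.742·14.59) ≈ -0.6776
θ = arccos(-0.6776) ≈ 132.7°

132.7°


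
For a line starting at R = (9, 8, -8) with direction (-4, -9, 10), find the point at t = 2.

P(t) = R + t·d
  = (9 + (-4)·2, 8 + (-9)·2, -8 + 10·2)
  = (9 - 8, 8 - 18, -8 + 20)
  = (1, -10, 12)

(1, -10, 12)


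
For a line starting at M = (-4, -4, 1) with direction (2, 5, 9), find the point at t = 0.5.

P(t) = M + t·d
  = (-4 + 2·0.5, -4 + 5·0.5, 1 + 9·0.5)
  = (-4 + 1, -4 + 2.5, 1 + 4.5)
  = (-3, -1.5, 5.5)

(-3, -1.5, 5.5)


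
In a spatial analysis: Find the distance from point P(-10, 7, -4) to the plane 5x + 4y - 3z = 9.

distance = |a·x₀ + b·y₀ + c·z₀ - d| / √(a² + b² + c²)
  = |5·(-10) + 4·7 + (-3)·(-4) - 9| / √(5² + 4² + (-3)²)
  = |-50 + 28 + 12 - 9| / √(25 + 16 + 9)
  = |-19| / √50
  = 19 / 7.071
  ≈ 2.687

2.687


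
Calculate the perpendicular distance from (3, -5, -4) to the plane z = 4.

distance = |a·x₀ + b·y₀ + c·z₀ - d| / √(a² + b² + c²)
  = |0·3 + 0·(-5) + 1·(-4) - 4| / √(0² + 0² + 1²)
  = |0 + 0 - 4 - 4| / √(0 + 0 + 1)
  = |-8| / √1
  = 8 / 1
  ≈ 8

8


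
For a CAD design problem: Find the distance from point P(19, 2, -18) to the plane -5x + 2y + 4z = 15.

distance = |a·x₀ + b·y₀ + c·z₀ - d| / √(a² + b² + c²)
  = |(-5)·19 + 2·2 + 4·(-18) - 15| / √((-5)² + 2² + 4²)
  = |-95 + 4 - 72 - 15| / √(25 + 4 + 16)
  = |-178| / √45
  = 178 / 6.708
  ≈ 26.53

26.53


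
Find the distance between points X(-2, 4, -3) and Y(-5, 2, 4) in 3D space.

d = √[(x₂-x₁)² + (y₂-y₁)² + (z₂-z₁)²]
  = √[(-3)² + (-2)² + 7²]
  = √[9 + 4 + 49]
  = √62
  ≈ 7.874

7.874


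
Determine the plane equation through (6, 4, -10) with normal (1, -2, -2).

The plane through P with normal n = (a, b, c) satisfies n·(r - P) = 0,
i.e. ax + by + cz = a·x₀ + b·y₀ + c·z₀.
d = 1·6 + (-2)·4 + (-2)·(-10)
  = 6 - 8 + 20
  = 18
Equation: x - 2y - 2z = 18

x - 2y - 2z = 18


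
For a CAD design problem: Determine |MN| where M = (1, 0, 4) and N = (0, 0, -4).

d = √[(x₂-x₁)² + (y₂-y₁)² + (z₂-z₁)²]
  = √[(-1)² + 0² + (-8)²]
  = √[1 + 0 + 64]
  = √65
  ≈ 8.062

8.062


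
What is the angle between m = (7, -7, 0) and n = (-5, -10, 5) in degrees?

m·n = 7·(-5) + (-7)·(-10) + 0·5 = -35 + 70 + 0 = 35
|m| = √(7² + (-7)² + 0²) = √98 ≈ 9.899
|n| = √((-5)² + (-10)² + 5²) = √150 ≈ 12.25
cos θ = (m·n)/(|m||n|) = 35/(9.899·12.25) ≈ 0.2887
θ = arccos(0.2887) ≈ 73.22°

73.22°


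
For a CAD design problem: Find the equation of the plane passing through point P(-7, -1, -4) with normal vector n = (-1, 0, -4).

The plane through P with normal n = (a, b, c) satisfies n·(r - P) = 0,
i.e. ax + by + cz = a·x₀ + b·y₀ + c·z₀.
d = (-1)·(-7) + 0·(-1) + (-4)·(-4)
  = 7 + 0 + 16
  = 23
Equation: -x - 4z = 23

-x - 4z = 23


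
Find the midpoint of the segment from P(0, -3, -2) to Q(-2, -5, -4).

M = ((x₁+x₂)/2, (y₁+y₂)/2, (z₁+z₂)/2)
  = ((0 - 2)/2, (-3 - 5)/2, (-2 - 4)/2)
  = (-2/2, -8/2, -6/2)
  = (-1, -4, -3)

(-1, -4, -3)


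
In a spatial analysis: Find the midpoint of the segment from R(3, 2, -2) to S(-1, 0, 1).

M = ((x₁+x₂)/2, (y₁+y₂)/2, (z₁+z₂)/2)
  = ((3 - 1)/2, (2 + 0)/2, (-2 + 1)/2)
  = (2/2, 2/2, -1/2)
  = (1, 1, -0.5)

(1, 1, -0.5)


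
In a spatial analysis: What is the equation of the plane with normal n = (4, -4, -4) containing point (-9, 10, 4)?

The plane through P with normal n = (a, b, c) satisfies n·(r - P) = 0,
i.e. ax + by + cz = a·x₀ + b·y₀ + c·z₀.
d = 4·(-9) + (-4)·10 + (-4)·4
  = -36 - 40 - 16
  = -92
Equation: 4x - 4y - 4z = -92

4x - 4y - 4z = -92


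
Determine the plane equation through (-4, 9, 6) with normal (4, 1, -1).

The plane through P with normal n = (a, b, c) satisfies n·(r - P) = 0,
i.e. ax + by + cz = a·x₀ + b·y₀ + c·z₀.
d = 4·(-4) + 1·9 + (-1)·6
  = -16 + 9 - 6
  = -13
Equation: 4x + y - z = -13

4x + y - z = -13


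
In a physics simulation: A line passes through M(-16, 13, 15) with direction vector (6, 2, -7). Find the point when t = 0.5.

P(t) = M + t·d
  = (-16 + 6·0.5, 13 + 2·0.5, 15 + (-7)·0.5)
  = (-16 + 3, 13 + 1, 15 - 3.5)
  = (-13, 14, 11.5)

(-13, 14, 11.5)


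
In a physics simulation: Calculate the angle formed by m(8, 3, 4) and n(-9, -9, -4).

m·n = 8·(-9) + 3·(-9) + 4·(-4) = -72 - 27 - 16 = -115
|m| = √(8² + 3² + 4²) = √89 ≈ 9.434
|n| = √((-9)² + (-9)² + (-4)²) = √178 ≈ 13.34
cos θ = (m·n)/(|m||n|) = -115/(9.434·13.34) ≈ -0.9137
θ = arccos(-0.9137) ≈ 156°

156°


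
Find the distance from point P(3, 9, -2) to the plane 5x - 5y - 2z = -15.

distance = |a·x₀ + b·y₀ + c·z₀ - d| / √(a² + b² + c²)
  = |5·3 + (-5)·9 + (-2)·(-2) - (-15)| / √(5² + (-5)² + (-2)²)
  = |15 - 45 + 4 + 15| / √(25 + 25 + 4)
  = |-11| / √54
  = 11 / 7.348
  ≈ 1.497

1.497


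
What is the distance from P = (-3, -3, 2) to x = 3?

distance = |a·x₀ + b·y₀ + c·z₀ - d| / √(a² + b² + c²)
  = |1·(-3) + 0·(-3) + 0·2 - 3| / √(1² + 0² + 0²)
  = |-3 + 0 + 0 - 3| / √(1 + 0 + 0)
  = |-6| / √1
  = 6 / 1
  ≈ 6

6


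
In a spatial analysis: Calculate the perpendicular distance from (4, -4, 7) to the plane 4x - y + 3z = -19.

distance = |a·x₀ + b·y₀ + c·z₀ - d| / √(a² + b² + c²)
  = |4·4 + (-1)·(-4) + 3·7 - (-19)| / √(4² + (-1)² + 3²)
  = |16 + 4 + 21 + 19| / √(16 + 1 + 9)
  = |60| / √26
  = 60 / 5.099
  ≈ 11.77

11.77


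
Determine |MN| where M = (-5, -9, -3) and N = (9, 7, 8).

d = √[(x₂-x₁)² + (y₂-y₁)² + (z₂-z₁)²]
  = √[14² + 16² + 11²]
  = √[196 + 256 + 121]
  = √573
  ≈ 23.94

23.94


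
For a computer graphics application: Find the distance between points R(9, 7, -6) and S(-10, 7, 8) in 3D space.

d = √[(x₂-x₁)² + (y₂-y₁)² + (z₂-z₁)²]
  = √[(-19)² + 0² + 14²]
  = √[361 + 0 + 196]
  = √557
  ≈ 23.6

23.6


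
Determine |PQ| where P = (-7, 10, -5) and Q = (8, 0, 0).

d = √[(x₂-x₁)² + (y₂-y₁)² + (z₂-z₁)²]
  = √[15² + (-10)² + 5²]
  = √[225 + 100 + 25]
  = √350
  ≈ 18.71

18.71


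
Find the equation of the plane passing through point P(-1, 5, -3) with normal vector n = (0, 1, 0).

The plane through P with normal n = (a, b, c) satisfies n·(r - P) = 0,
i.e. ax + by + cz = a·x₀ + b·y₀ + c·z₀.
d = 0·(-1) + 1·5 + 0·(-3)
  = 0 + 5 + 0
  = 5
Equation: y = 5

y = 5


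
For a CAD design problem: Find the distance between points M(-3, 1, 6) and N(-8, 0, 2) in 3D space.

d = √[(x₂-x₁)² + (y₂-y₁)² + (z₂-z₁)²]
  = √[(-5)² + (-1)² + (-4)²]
  = √[25 + 1 + 16]
  = √42
  ≈ 6.481

6.481


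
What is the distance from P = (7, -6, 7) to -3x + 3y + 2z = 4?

distance = |a·x₀ + b·y₀ + c·z₀ - d| / √(a² + b² + c²)
  = |(-3)·7 + 3·(-6) + 2·7 - 4| / √((-3)² + 3² + 2²)
  = |-21 - 18 + 14 - 4| / √(9 + 9 + 4)
  = |-29| / √22
  = 29 / 4.69
  ≈ 6.183

6.183


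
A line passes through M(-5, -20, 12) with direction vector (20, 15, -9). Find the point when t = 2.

P(t) = M + t·d
  = (-5 + 20·2, -20 + 15·2, 12 + (-9)·2)
  = (-5 + 40, -20 + 30, 12 - 18)
  = (35, 10, -6)

(35, 10, -6)


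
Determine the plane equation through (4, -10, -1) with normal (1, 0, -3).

The plane through P with normal n = (a, b, c) satisfies n·(r - P) = 0,
i.e. ax + by + cz = a·x₀ + b·y₀ + c·z₀.
d = 1·4 + 0·(-10) + (-3)·(-1)
  = 4 + 0 + 3
  = 7
Equation: x - 3z = 7

x - 3z = 7


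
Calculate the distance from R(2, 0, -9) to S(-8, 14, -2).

d = √[(x₂-x₁)² + (y₂-y₁)² + (z₂-z₁)²]
  = √[(-10)² + 14² + 7²]
  = √[100 + 196 + 49]
  = √345
  ≈ 18.57

18.57


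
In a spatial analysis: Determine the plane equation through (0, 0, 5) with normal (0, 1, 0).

The plane through P with normal n = (a, b, c) satisfies n·(r - P) = 0,
i.e. ax + by + cz = a·x₀ + b·y₀ + c·z₀.
d = 0·0 + 1·0 + 0·5
  = 0 + 0 + 0
  = 0
Equation: y = 0

y = 0


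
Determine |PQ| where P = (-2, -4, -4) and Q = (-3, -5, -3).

d = √[(x₂-x₁)² + (y₂-y₁)² + (z₂-z₁)²]
  = √[(-1)² + (-1)² + 1²]
  = √[1 + 1 + 1]
  = √3
  ≈ 1.732

1.732


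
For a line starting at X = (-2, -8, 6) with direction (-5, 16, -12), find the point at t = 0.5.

P(t) = X + t·d
  = (-2 + (-5)·0.5, -8 + 16·0.5, 6 + (-12)·0.5)
  = (-2 - 2.5, -8 + 8, 6 - 6)
  = (-4.5, 0, 0)

(-4.5, 0, 0)


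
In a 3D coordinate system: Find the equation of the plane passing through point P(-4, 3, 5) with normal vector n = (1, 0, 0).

The plane through P with normal n = (a, b, c) satisfies n·(r - P) = 0,
i.e. ax + by + cz = a·x₀ + b·y₀ + c·z₀.
d = 1·(-4) + 0·3 + 0·5
  = -4 + 0 + 0
  = -4
Equation: x = -4

x = -4


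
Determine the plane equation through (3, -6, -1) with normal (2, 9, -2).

The plane through P with normal n = (a, b, c) satisfies n·(r - P) = 0,
i.e. ax + by + cz = a·x₀ + b·y₀ + c·z₀.
d = 2·3 + 9·(-6) + (-2)·(-1)
  = 6 - 54 + 2
  = -46
Equation: 2x + 9y - 2z = -46

2x + 9y - 2z = -46


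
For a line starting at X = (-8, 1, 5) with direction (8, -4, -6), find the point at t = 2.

P(t) = X + t·d
  = (-8 + 8·2, 1 + (-4)·2, 5 + (-6)·2)
  = (-8 + 16, 1 - 8, 5 - 12)
  = (8, -7, -7)

(8, -7, -7)


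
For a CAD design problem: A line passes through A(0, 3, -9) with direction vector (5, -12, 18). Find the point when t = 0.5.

P(t) = A + t·d
  = (0 + 5·0.5, 3 + (-12)·0.5, -9 + 18·0.5)
  = (0 + 2.5, 3 - 6, -9 + 9)
  = (2.5, -3, 0)

(2.5, -3, 0)


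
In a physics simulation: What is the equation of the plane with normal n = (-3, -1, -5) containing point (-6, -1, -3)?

The plane through P with normal n = (a, b, c) satisfies n·(r - P) = 0,
i.e. ax + by + cz = a·x₀ + b·y₀ + c·z₀.
d = (-3)·(-6) + (-1)·(-1) + (-5)·(-3)
  = 18 + 1 + 15
  = 34
Equation: -3x - y - 5z = 34

-3x - y - 5z = 34


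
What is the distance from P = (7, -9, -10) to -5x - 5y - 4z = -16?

distance = |a·x₀ + b·y₀ + c·z₀ - d| / √(a² + b² + c²)
  = |(-5)·7 + (-5)·(-9) + (-4)·(-10) - (-16)| / √((-5)² + (-5)² + (-4)²)
  = |-35 + 45 + 40 + 16| / √(25 + 25 + 16)
  = |66| / √66
  = 66 / 8.124
  ≈ 8.124

8.124


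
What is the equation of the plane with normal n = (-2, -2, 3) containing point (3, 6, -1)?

The plane through P with normal n = (a, b, c) satisfies n·(r - P) = 0,
i.e. ax + by + cz = a·x₀ + b·y₀ + c·z₀.
d = (-2)·3 + (-2)·6 + 3·(-1)
  = -6 - 12 - 3
  = -21
Equation: -2x - 2y + 3z = -21

-2x - 2y + 3z = -21


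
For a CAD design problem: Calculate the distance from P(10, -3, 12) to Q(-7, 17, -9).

d = √[(x₂-x₁)² + (y₂-y₁)² + (z₂-z₁)²]
  = √[(-17)² + 20² + (-21)²]
  = √[289 + 400 + 441]
  = √1130
  ≈ 33.62

33.62


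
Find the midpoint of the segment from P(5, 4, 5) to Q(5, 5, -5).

M = ((x₁+x₂)/2, (y₁+y₂)/2, (z₁+z₂)/2)
  = ((5 + 5)/2, (4 + 5)/2, (5 - 5)/2)
  = (10/2, 9/2, 0/2)
  = (5, 4.5, 0)

(5, 4.5, 0)


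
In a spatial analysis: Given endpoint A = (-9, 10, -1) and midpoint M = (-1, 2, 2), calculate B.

B = 2M - A
  = (2·(-1) - (-9), 2·2 - 10, 2·2 - (-1))
  = (-2 + 9, 4 - 10, 4 + 1)
  = (7, -6, 5)

(7, -6, 5)


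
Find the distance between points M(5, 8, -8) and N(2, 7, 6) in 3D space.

d = √[(x₂-x₁)² + (y₂-y₁)² + (z₂-z₁)²]
  = √[(-3)² + (-1)² + 14²]
  = √[9 + 1 + 196]
  = √206
  ≈ 14.35

14.35


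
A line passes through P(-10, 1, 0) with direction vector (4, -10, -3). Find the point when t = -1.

P(t) = P + t·d
  = (-10 + 4·(-1), 1 + (-10)·(-1), 0 + (-3)·(-1))
  = (-10 - 4, 1 + 10, 0 + 3)
  = (-14, 11, 3)

(-14, 11, 3)


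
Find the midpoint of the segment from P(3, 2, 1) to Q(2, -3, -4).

M = ((x₁+x₂)/2, (y₁+y₂)/2, (z₁+z₂)/2)
  = ((3 + 2)/2, (2 - 3)/2, (1 - 4)/2)
  = (5/2, -1/2, -3/2)
  = (2.5, -0.5, -1.5)

(2.5, -0.5, -1.5)


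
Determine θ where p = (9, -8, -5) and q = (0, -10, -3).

p·q = 9·0 + (-8)·(-10) + (-5)·(-3) = 0 + 80 + 15 = 95
|p| = √(9² + (-8)² + (-5)²) = √170 ≈ 13.04
|q| = √(0² + (-10)² + (-3)²) = √109 ≈ 10.44
cos θ = (p·q)/(|p||q|) = 95/(13.04·10.44) ≈ 0.6979
θ = arccos(0.6979) ≈ 45.74°

45.74°


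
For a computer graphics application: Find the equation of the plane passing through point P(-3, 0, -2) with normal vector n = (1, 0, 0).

The plane through P with normal n = (a, b, c) satisfies n·(r - P) = 0,
i.e. ax + by + cz = a·x₀ + b·y₀ + c·z₀.
d = 1·(-3) + 0·0 + 0·(-2)
  = -3 + 0 + 0
  = -3
Equation: x = -3

x = -3


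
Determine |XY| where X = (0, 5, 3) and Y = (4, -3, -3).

d = √[(x₂-x₁)² + (y₂-y₁)² + (z₂-z₁)²]
  = √[4² + (-8)² + (-6)²]
  = √[16 + 64 + 36]
  = √116
  ≈ 10.77

10.77


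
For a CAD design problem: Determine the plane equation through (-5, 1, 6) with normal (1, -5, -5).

The plane through P with normal n = (a, b, c) satisfies n·(r - P) = 0,
i.e. ax + by + cz = a·x₀ + b·y₀ + c·z₀.
d = 1·(-5) + (-5)·1 + (-5)·6
  = -5 - 5 - 30
  = -40
Equation: x - 5y - 5z = -40

x - 5y - 5z = -40


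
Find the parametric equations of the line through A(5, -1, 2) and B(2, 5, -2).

Direction vector d = B - A = (2 - 5, 5 + 1, -2 - 2) = (-3, 6, -4)
Parametric form r = A + t·d:
x = 5 - 3t, y = -1 + 6t, z = 2 - 4t

x = 5 - 3t, y = -1 + 6t, z = 2 - 4t


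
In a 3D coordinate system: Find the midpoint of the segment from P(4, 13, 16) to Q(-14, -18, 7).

M = ((x₁+x₂)/2, (y₁+y₂)/2, (z₁+z₂)/2)
  = ((4 - 14)/2, (13 - 18)/2, (16 + 7)/2)
  = (-10/2, -5/2, 23/2)
  = (-5, -2.5, 11.5)

(-5, -2.5, 11.5)


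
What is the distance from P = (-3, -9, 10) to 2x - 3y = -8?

distance = |a·x₀ + b·y₀ + c·z₀ - d| / √(a² + b² + c²)
  = |2·(-3) + (-3)·(-9) + 0·10 - (-8)| / √(2² + (-3)² + 0²)
  = |-6 + 27 + 0 + 8| / √(4 + 9 + 0)
  = |29| / √13
  = 29 / 3.606
  ≈ 8.043

8.043


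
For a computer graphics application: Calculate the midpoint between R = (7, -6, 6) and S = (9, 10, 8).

M = ((x₁+x₂)/2, (y₁+y₂)/2, (z₁+z₂)/2)
  = ((7 + 9)/2, (-6 + 10)/2, (6 + 8)/2)
  = (16/2, 4/2, 14/2)
  = (8, 2, 7)

(8, 2, 7)


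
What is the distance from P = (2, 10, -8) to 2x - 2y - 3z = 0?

distance = |a·x₀ + b·y₀ + c·z₀ - d| / √(a² + b² + c²)
  = |2·2 + (-2)·10 + (-3)·(-8) - 0| / √(2² + (-2)² + (-3)²)
  = |4 - 20 + 24 + 0| / √(4 + 4 + 9)
  = |8| / √17
  = 8 / 4.123
  ≈ 1.94

1.94


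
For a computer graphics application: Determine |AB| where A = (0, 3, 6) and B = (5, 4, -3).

d = √[(x₂-x₁)² + (y₂-y₁)² + (z₂-z₁)²]
  = √[5² + 1² + (-9)²]
  = √[25 + 1 + 81]
  = √107
  ≈ 10.34

10.34


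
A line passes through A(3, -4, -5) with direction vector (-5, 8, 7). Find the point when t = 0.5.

P(t) = A + t·d
  = (3 + (-5)·0.5, -4 + 8·0.5, -5 + 7·0.5)
  = (3 - 2.5, -4 + 4, -5 + 3.5)
  = (0.5, 0, -1.5)

(0.5, 0, -1.5)


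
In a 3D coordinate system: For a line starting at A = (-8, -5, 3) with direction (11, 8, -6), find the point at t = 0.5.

P(t) = A + t·d
  = (-8 + 11·0.5, -5 + 8·0.5, 3 + (-6)·0.5)
  = (-8 + 5.5, -5 + 4, 3 - 3)
  = (-2.5, -1, 0)

(-2.5, -1, 0)


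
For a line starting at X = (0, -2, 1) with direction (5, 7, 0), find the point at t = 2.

P(t) = X + t·d
  = (0 + 5·2, -2 + 7·2, 1 + 0·2)
  = (0 + 10, -2 + 14, 1 + 0)
  = (10, 12, 1)

(10, 12, 1)


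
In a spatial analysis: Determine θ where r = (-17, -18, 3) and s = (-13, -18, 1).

r·s = (-17)·(-13) + (-18)·(-18) + 3·1 = 221 + 324 + 3 = 548
|r| = √((-17)² + (-18)² + 3²) = √622 ≈ 24.94
|s| = √((-13)² + (-18)² + 1²) = √494 ≈ 22.23
cos θ = (r·s)/(|r||s|) = 548/(24.94·22.23) ≈ 0.9886
θ = arccos(0.9886) ≈ 8.659°

8.659°


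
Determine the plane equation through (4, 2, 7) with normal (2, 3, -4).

The plane through P with normal n = (a, b, c) satisfies n·(r - P) = 0,
i.e. ax + by + cz = a·x₀ + b·y₀ + c·z₀.
d = 2·4 + 3·2 + (-4)·7
  = 8 + 6 - 28
  = -14
Equation: 2x + 3y - 4z = -14

2x + 3y - 4z = -14


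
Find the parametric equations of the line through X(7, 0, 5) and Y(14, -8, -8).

Direction vector d = Y - X = (14 - 7, -8 + 0, -8 - 5) = (7, -8, -13)
Parametric form r = X + t·d:
x = 7 + 7t, y = 0 - 8t, z = 5 - 13t

x = 7 + 7t, y = 0 - 8t, z = 5 - 13t


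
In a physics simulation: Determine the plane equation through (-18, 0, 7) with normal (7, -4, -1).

The plane through P with normal n = (a, b, c) satisfies n·(r - P) = 0,
i.e. ax + by + cz = a·x₀ + b·y₀ + c·z₀.
d = 7·(-18) + (-4)·0 + (-1)·7
  = -126 + 0 - 7
  = -133
Equation: 7x - 4y - z = -133

7x - 4y - z = -133


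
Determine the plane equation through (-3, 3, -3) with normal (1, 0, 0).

The plane through P with normal n = (a, b, c) satisfies n·(r - P) = 0,
i.e. ax + by + cz = a·x₀ + b·y₀ + c·z₀.
d = 1·(-3) + 0·3 + 0·(-3)
  = -3 + 0 + 0
  = -3
Equation: x = -3

x = -3


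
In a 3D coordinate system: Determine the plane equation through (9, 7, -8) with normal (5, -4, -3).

The plane through P with normal n = (a, b, c) satisfies n·(r - P) = 0,
i.e. ax + by + cz = a·x₀ + b·y₀ + c·z₀.
d = 5·9 + (-4)·7 + (-3)·(-8)
  = 45 - 28 + 24
  = 41
Equation: 5x - 4y - 3z = 41

5x - 4y - 3z = 41


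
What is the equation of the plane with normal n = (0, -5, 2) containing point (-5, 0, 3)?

The plane through P with normal n = (a, b, c) satisfies n·(r - P) = 0,
i.e. ax + by + cz = a·x₀ + b·y₀ + c·z₀.
d = 0·(-5) + (-5)·0 + 2·3
  = 0 + 0 + 6
  = 6
Equation: -5y + 2z = 6

-5y + 2z = 6


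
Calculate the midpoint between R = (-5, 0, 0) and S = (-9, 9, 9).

M = ((x₁+x₂)/2, (y₁+y₂)/2, (z₁+z₂)/2)
  = ((-5 - 9)/2, (0 + 9)/2, (0 + 9)/2)
  = (-14/2, 9/2, 9/2)
  = (-7, 4.5, 4.5)

(-7, 4.5, 4.5)


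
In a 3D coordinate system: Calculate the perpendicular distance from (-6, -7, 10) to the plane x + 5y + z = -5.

distance = |a·x₀ + b·y₀ + c·z₀ - d| / √(a² + b² + c²)
  = |1·(-6) + 5·(-7) + 1·10 - (-5)| / √(1² + 5² + 1²)
  = |-6 - 35 + 10 + 5| / √(1 + 25 + 1)
  = |-26| / √27
  = 26 / 5.196
  ≈ 5.004

5.004


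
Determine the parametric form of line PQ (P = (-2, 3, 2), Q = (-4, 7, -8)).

Direction vector d = Q - P = (-4 + 2, 7 - 3, -8 - 2) = (-2, 4, -10)
Parametric form r = P + t·d:
x = -2 - 2t, y = 3 + 4t, z = 2 - 10t

x = -2 - 2t, y = 3 + 4t, z = 2 - 10t


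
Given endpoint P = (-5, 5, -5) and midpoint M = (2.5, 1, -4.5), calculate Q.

Q = 2M - P
  = (2·2.5 - (-5), 2·1 - 5, 2·(-4.5) - (-5))
  = (5 + 5, 2 - 5, -9 + 5)
  = (10, -3, -4)

(10, -3, -4)


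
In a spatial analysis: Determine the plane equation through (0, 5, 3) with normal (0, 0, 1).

The plane through P with normal n = (a, b, c) satisfies n·(r - P) = 0,
i.e. ax + by + cz = a·x₀ + b·y₀ + c·z₀.
d = 0·0 + 0·5 + 1·3
  = 0 + 0 + 3
  = 3
Equation: z = 3

z = 3


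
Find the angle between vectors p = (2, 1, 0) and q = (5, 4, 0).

p·q = 2·5 + 1·4 + 0·0 = 10 + 4 + 0 = 14
|p| = √(2² + 1² + 0²) = √5 ≈ 2.236
|q| = √(5² + 4² + 0²) = √41 ≈ 6.403
cos θ = (p·q)/(|p||q|) = 14/(2.236·6.403) ≈ 0.9778
θ = arccos(0.9778) ≈ 12.09°

12.09°


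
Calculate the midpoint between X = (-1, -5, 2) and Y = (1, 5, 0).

M = ((x₁+x₂)/2, (y₁+y₂)/2, (z₁+z₂)/2)
  = ((-1 + 1)/2, (-5 + 5)/2, (2 + 0)/2)
  = (0/2, 0/2, 2/2)
  = (0, 0, 1)

(0, 0, 1)


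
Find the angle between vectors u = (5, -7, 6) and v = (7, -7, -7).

u·v = 5·7 + (-7)·(-7) + 6·(-7) = 35 + 49 - 42 = 42
|u| = √(5² + (-7)² + 6²) = √110 ≈ 10.49
|v| = √(7² + (-7)² + (-7)²) = √147 ≈ 12.12
cos θ = (u·v)/(|u||v|) = 42/(10.49·12.12) ≈ 0.3303
θ = arccos(0.3303) ≈ 70.71°

70.71°


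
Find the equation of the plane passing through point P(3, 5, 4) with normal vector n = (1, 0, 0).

The plane through P with normal n = (a, b, c) satisfies n·(r - P) = 0,
i.e. ax + by + cz = a·x₀ + b·y₀ + c·z₀.
d = 1·3 + 0·5 + 0·4
  = 3 + 0 + 0
  = 3
Equation: x = 3

x = 3


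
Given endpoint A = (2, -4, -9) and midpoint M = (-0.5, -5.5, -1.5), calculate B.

B = 2M - A
  = (2·(-0.5) - 2, 2·(-5.5) - (-4), 2·(-1.5) - (-9))
  = (-1 - 2, -11 + 4, -3 + 9)
  = (-3, -7, 6)

(-3, -7, 6)


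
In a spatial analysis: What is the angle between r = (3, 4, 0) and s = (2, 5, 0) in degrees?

r·s = 3·2 + 4·5 + 0·0 = 6 + 20 + 0 = 26
|r| = √(3² + 4² + 0²) = √25 ≈ 5
|s| = √(2² + 5² + 0²) = √29 ≈ 5.385
cos θ = (r·s)/(|r||s|) = 26/(5·5.385) ≈ 0.9656
θ = arccos(0.9656) ≈ 15.07°

15.07°


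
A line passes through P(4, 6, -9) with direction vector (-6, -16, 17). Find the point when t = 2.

P(t) = P + t·d
  = (4 + (-6)·2, 6 + (-16)·2, -9 + 17·2)
  = (4 - 12, 6 - 32, -9 + 34)
  = (-8, -26, 25)

(-8, -26, 25)


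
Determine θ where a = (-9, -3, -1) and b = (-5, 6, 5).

a·b = (-9)·(-5) + (-3)·6 + (-1)·5 = 45 - 18 - 5 = 22
|a| = √((-9)² + (-3)² + (-1)²) = √91 ≈ 9.539
|b| = √((-5)² + 6² + 5²) = √86 ≈ 9.274
cos θ = (a·b)/(|a||b|) = 22/(9.539·9.274) ≈ 0.2487
θ = arccos(0.2487) ≈ 75.6°

75.6°


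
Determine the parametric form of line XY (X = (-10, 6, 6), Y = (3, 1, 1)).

Direction vector d = Y - X = (3 + 10, 1 - 6, 1 - 6) = (13, -5, -5)
Parametric form r = X + t·d:
x = -10 + 13t, y = 6 - 5t, z = 6 - 5t

x = -10 + 13t, y = 6 - 5t, z = 6 - 5t


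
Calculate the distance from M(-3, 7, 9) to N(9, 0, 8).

d = √[(x₂-x₁)² + (y₂-y₁)² + (z₂-z₁)²]
  = √[12² + (-7)² + (-1)²]
  = √[144 + 49 + 1]
  = √194
  ≈ 13.93

13.93


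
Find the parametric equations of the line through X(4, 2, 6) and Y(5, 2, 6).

Direction vector d = Y - X = (5 - 4, 2 - 2, 6 - 6) = (1, 0, 0)
Parametric form r = X + t·d:
x = 4 + t, y = 2, z = 6

x = 4 + t, y = 2, z = 6


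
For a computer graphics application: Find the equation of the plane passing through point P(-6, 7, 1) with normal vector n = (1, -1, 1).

The plane through P with normal n = (a, b, c) satisfies n·(r - P) = 0,
i.e. ax + by + cz = a·x₀ + b·y₀ + c·z₀.
d = 1·(-6) + (-1)·7 + 1·1
  = -6 - 7 + 1
  = -12
Equation: x - y + z = -12

x - y + z = -12
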